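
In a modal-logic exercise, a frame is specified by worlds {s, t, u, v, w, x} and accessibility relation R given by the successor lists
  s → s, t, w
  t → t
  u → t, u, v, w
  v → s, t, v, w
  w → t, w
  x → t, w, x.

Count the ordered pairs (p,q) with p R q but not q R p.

11

Enumerating: (s,t), (s,w), (u,t), (u,v), (u,w), (v,s), (v,t), (v,w), (w,t), (x,t), (x,w).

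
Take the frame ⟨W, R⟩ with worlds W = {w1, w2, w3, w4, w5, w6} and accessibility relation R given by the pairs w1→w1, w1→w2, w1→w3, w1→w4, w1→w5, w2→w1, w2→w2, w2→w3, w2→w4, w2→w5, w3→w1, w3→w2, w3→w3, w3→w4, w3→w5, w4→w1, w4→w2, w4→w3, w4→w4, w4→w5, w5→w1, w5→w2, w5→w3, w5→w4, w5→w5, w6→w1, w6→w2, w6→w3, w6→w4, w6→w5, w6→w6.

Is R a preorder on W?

Reflexive: yes — every world is R-related to itself.
Transitive: yes — every two-step R-path is closed by a direct edge.
So R is a preorder.

Yes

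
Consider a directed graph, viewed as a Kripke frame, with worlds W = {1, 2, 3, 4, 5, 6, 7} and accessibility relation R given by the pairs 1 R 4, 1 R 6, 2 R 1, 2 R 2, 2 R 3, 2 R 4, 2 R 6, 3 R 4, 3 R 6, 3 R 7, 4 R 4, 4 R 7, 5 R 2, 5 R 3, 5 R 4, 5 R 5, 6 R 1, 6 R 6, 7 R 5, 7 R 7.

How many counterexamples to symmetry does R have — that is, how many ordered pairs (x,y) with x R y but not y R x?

13

Enumerating: (1,4), (2,1), (2,3), (2,4), (2,6), (3,4), (3,6), (3,7), (4,7), (5,2), (5,3), (5,4), (7,5).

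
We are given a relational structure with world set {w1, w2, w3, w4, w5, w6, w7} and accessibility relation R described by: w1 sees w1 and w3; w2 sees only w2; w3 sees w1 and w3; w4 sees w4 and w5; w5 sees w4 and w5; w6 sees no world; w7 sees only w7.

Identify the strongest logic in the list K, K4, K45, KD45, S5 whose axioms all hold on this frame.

Transitive (axiom 4): yes — every two-step R-path is closed by a direct edge.
Euclidean (axiom 5): yes — any two successors of a common world are R-related.
Serial (axiom D): no — w6 has no R-successor.
Reflexive (axiom T): no — w6 is not related to itself.
So F validates K, K4, K45; KD45 would additionally require R to be serial. The strongest is K45.

K45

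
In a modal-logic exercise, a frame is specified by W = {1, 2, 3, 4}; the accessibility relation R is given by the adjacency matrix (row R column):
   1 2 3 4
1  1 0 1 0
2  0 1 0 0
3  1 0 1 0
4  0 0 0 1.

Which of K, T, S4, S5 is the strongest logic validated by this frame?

S5

Reflexive (axiom T): yes — every world is R-related to itself.
Transitive (axiom 4): yes — every two-step R-path is closed by a direct edge.
Euclidean (axiom 5): yes — any two successors of a common world are R-related.
So F validates K, T, S4, S5. The strongest is S5.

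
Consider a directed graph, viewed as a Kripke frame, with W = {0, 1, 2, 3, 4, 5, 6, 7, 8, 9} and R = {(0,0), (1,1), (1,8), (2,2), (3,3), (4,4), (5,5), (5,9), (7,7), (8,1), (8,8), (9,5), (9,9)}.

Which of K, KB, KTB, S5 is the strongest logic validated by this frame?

KB

Symmetric (axiom B): yes — every pair in R has its reverse in R.
Reflexive (axiom T): no — 6 is not related to itself.
Euclidean (axiom 5): yes — any two successors of a common world are R-related.
So F validates K, KB; KTB would additionally require R to be reflexive. The strongest is KB.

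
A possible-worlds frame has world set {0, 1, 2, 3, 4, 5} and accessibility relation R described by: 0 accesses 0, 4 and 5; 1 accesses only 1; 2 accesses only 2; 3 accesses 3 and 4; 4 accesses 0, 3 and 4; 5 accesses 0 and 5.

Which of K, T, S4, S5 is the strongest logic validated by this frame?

T

Reflexive (axiom T): yes — every world is R-related to itself.
Transitive (axiom 4): no — 0 R 4 and 4 R 3, but not 0 R 3.
Euclidean (axiom 5): no — 0 R 4 and 0 R 5, but not 4 R 5.
So F validates K, T; S4 would additionally require R to be transitive. The strongest is T.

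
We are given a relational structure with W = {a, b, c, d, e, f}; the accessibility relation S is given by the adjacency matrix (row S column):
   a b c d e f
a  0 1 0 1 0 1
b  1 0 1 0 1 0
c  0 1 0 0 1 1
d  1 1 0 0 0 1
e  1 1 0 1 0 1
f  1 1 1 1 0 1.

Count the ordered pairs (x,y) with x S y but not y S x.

6

Enumerating: (c,e), (d,b), (e,a), (e,d), (e,f), (f,b).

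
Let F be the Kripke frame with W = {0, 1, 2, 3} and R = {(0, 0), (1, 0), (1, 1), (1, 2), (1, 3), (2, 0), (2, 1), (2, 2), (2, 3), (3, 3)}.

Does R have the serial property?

Serial: yes — every world has a successor (e.g. 0 R 0).

Yes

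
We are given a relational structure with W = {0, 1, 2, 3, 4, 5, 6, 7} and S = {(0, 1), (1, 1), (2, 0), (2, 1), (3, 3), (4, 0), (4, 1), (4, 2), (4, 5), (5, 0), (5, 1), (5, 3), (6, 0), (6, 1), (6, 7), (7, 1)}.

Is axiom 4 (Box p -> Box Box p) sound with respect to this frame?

No

Axiom 4 corresponds to the accessibility relation being transitive.
Transitive: no — 4 S 5 and 5 S 3, but not 4 S 3.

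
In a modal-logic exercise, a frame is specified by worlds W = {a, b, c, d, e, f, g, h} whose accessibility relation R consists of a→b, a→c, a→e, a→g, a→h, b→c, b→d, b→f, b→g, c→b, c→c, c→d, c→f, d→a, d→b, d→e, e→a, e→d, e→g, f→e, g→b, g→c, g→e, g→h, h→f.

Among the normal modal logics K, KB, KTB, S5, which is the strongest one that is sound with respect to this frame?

K

Symmetric (axiom B): no — a R b but not b R a.
Reflexive (axiom T): no — a is not related to itself.
Euclidean (axiom 5): no — a R b and a R e, but not b R e.
So F validates K; KB would additionally require R to be symmetric. The strongest is K.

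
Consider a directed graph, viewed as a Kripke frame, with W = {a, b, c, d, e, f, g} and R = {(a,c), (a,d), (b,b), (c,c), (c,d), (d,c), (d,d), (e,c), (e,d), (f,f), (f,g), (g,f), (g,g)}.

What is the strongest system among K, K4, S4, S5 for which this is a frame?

K4

Transitive (axiom 4): yes — every two-step R-path is closed by a direct edge.
Reflexive (axiom T): no — a is not related to itself.
Euclidean (axiom 5): yes — any two successors of a common world are R-related.
So F validates K, K4; S4 would additionally require R to be reflexive. The strongest is K4.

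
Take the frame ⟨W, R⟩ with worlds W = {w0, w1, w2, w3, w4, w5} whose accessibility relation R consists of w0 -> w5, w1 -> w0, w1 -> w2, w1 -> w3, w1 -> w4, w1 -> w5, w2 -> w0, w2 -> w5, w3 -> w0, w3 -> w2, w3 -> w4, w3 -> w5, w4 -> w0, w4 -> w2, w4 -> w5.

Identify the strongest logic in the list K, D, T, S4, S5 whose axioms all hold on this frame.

K

Serial (axiom D): no — w5 has no R-successor.
Reflexive (axiom T): no — w0 is not related to itself.
Transitive (axiom 4): yes — every two-step R-path is closed by a direct edge.
Euclidean (axiom 5): no — w1 R w0 and w1 R w2, but not w0 R w2.
So F validates K; D would additionally require R to be serial. The strongest is K.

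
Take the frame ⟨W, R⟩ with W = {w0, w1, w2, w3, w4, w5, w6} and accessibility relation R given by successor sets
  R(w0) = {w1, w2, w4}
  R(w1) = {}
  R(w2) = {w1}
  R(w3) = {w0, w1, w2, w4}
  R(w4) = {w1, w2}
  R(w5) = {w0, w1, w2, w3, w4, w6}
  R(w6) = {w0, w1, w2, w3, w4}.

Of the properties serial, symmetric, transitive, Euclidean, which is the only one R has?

transitive

Serial: no — w1 has no R-successor.
Symmetric: no — w0 R w1 but not w1 R w0.
Transitive: yes — every two-step R-path is closed by a direct edge.
Euclidean: no — w0 R w1 and w0 R w2, but not w1 R w2.
Only transitive holds.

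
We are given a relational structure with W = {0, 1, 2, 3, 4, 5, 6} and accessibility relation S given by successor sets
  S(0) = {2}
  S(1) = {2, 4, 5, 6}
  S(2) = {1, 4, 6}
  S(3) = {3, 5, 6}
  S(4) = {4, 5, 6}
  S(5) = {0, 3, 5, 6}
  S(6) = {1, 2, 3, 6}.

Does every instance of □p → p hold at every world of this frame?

Axiom T corresponds to the accessibility relation being reflexive.
Reflexive: no — 0 is not related to itself.

No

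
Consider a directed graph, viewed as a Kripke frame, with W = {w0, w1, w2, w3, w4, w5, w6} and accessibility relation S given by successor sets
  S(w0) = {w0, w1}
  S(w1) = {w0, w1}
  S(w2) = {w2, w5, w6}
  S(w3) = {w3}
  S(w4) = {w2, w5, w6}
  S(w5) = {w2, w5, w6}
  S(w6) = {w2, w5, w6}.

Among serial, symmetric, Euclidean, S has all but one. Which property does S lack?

Serial: yes — every world has a successor (e.g. w0 S w0).
Symmetric: no — w4 S w2 but not w2 S w4.
Euclidean: yes — any two successors of a common world are S-related.
Only symmetric fails.

symmetric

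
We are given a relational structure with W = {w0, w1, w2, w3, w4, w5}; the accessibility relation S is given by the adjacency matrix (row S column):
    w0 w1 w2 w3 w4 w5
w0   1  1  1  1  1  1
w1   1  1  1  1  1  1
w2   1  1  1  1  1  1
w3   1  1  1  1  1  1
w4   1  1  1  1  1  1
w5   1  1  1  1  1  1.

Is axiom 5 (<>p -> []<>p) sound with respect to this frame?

Yes

The schema 5 characterises exactly the Euclidean frames.
Euclidean: yes — any two successors of a common world are S-related.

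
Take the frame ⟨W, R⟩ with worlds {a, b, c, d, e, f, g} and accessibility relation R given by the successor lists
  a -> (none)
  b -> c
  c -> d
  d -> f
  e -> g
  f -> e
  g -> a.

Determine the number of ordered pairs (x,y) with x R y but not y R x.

Enumerating: (b,c), (c,d), (d,f), (e,g), (f,e), (g,a).

6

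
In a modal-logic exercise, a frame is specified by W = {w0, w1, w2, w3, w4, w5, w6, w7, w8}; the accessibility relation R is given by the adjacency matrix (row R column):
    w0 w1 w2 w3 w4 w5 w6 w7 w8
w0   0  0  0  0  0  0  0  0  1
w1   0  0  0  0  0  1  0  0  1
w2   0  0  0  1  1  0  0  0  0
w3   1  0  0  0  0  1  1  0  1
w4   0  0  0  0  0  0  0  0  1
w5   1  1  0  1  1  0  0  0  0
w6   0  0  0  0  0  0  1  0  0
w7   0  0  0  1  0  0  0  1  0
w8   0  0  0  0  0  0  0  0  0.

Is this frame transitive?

No

Transitive: no — w1 R w5 and w5 R w0, but not w1 R w0.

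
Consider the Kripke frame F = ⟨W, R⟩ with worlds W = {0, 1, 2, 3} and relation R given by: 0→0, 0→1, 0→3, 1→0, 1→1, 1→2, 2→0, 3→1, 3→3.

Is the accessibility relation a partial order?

Reflexive: no — 2 is not related to itself.
Transitive: no — 0 R 1 and 1 R 2, but not 0 R 2.
Antisymmetric: no — 0 R 1 and 1 R 0 with 0 ≠ 1.
So R is not a partial order.

No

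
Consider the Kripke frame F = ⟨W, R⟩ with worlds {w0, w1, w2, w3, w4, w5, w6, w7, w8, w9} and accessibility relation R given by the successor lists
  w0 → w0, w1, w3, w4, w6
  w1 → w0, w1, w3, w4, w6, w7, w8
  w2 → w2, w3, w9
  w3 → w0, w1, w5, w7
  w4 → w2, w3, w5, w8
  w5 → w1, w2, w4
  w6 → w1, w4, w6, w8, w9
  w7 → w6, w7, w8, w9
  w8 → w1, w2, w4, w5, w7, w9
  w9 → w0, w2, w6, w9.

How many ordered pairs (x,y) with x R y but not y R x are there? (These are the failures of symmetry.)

Enumerating: (w0,w4), (w0,w6), (w1,w4), (w1,w7), (w2,w3), (w3,w5), (w3,w7), (w4,w2), (w4,w3), (w5,w1), (w5,w2), (w6,w4), … and 7 more.
Total: 19.

19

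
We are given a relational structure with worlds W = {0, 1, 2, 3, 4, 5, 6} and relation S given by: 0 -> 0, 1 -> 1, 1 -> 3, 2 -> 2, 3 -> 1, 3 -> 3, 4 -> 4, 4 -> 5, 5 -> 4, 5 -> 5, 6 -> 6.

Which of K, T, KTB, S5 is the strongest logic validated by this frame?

S5

Reflexive (axiom T): yes — every world is S-related to itself.
Symmetric (axiom B): yes — every pair in S has its reverse in S.
Euclidean (axiom 5): yes — any two successors of a common world are S-related.
So F validates K, T, KTB, S5. The strongest is S5.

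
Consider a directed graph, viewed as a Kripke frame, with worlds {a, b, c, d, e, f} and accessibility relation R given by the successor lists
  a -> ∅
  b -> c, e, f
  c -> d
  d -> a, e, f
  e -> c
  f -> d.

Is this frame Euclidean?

No

Euclidean: no — b R c and b R e, but not c R e.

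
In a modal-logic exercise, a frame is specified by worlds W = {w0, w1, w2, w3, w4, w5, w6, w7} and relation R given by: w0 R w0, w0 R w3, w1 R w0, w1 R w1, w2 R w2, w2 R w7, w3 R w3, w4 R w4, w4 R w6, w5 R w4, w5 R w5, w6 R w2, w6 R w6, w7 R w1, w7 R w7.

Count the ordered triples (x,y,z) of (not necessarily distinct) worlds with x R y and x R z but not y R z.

Enumerating: (w0,w3,w0), (w1,w0,w1), (w2,w7,w2), (w4,w6,w4), (w5,w4,w5), (w6,w2,w6), (w7,w1,w7).

7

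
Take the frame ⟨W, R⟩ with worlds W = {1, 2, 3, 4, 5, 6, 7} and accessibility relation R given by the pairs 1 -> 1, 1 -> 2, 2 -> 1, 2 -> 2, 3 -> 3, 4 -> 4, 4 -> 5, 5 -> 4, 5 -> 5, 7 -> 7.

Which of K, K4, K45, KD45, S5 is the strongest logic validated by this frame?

K45

Transitive (axiom 4): yes — every two-step R-path is closed by a direct edge.
Euclidean (axiom 5): yes — any two successors of a common world are R-related.
Serial (axiom D): no — 6 has no R-successor.
Reflexive (axiom T): no — 6 is not related to itself.
So F validates K, K4, K45; KD45 would additionally require R to be serial. The strongest is K45.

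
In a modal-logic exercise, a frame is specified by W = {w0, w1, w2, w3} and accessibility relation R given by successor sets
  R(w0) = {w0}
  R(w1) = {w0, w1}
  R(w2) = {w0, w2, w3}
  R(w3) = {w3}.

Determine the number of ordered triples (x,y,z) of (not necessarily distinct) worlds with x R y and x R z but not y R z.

Enumerating: (w1,w0,w1), (w2,w0,w2), (w2,w0,w3), (w2,w3,w0), (w2,w3,w2).

5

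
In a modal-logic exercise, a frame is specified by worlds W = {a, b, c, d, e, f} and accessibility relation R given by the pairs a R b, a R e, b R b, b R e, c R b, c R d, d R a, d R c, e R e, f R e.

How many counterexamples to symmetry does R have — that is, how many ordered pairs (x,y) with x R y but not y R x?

Enumerating: (a,b), (a,e), (b,e), (c,b), (d,a), (f,e).

6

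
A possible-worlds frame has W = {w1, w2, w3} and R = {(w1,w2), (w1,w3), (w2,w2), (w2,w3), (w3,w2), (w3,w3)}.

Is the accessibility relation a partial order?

Reflexive: no — w1 is not related to itself.
Transitive: yes — every two-step R-path is closed by a direct edge.
Antisymmetric: no — w2 R w3 and w3 R w2 with w2 ≠ w3.
So R is not a partial order.

No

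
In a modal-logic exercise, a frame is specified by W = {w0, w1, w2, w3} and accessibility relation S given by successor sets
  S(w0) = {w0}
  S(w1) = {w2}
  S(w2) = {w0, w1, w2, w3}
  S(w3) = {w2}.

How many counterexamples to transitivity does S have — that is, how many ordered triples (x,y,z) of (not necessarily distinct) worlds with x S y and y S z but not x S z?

Enumerating: (w1,w2,w0), (w1,w2,w1), (w1,w2,w3), (w3,w2,w0), (w3,w2,w1), (w3,w2,w3).

6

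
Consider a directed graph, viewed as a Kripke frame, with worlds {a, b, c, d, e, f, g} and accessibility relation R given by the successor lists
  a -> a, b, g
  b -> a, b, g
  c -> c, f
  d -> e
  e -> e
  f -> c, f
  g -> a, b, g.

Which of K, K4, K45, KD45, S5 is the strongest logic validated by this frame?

KD45

Transitive (axiom 4): yes — every two-step R-path is closed by a direct edge.
Euclidean (axiom 5): yes — any two successors of a common world are R-related.
Serial (axiom D): yes — every world has a successor (e.g. a R a).
Reflexive (axiom T): no — d is not related to itself.
So F validates K, K4, K45, KD45; S5 would additionally require R to be reflexive. The strongest is KD45.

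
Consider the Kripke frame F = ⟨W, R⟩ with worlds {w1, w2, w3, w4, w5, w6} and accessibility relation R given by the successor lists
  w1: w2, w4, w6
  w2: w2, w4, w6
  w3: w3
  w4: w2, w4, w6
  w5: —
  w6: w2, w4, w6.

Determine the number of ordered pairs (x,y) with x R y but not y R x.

Enumerating: (w1,w2), (w1,w4), (w1,w6).

3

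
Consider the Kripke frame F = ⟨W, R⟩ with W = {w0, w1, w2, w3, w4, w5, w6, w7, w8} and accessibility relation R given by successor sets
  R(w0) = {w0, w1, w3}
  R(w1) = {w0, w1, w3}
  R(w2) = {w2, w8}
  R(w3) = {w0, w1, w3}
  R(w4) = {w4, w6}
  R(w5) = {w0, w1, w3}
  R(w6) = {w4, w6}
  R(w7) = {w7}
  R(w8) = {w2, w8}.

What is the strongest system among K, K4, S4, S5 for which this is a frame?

Transitive (axiom 4): yes — every two-step R-path is closed by a direct edge.
Reflexive (axiom T): no — w5 is not related to itself.
Euclidean (axiom 5): yes — any two successors of a common world are R-related.
So F validates K, K4; S4 would additionally require R to be reflexive. The strongest is K4.

K4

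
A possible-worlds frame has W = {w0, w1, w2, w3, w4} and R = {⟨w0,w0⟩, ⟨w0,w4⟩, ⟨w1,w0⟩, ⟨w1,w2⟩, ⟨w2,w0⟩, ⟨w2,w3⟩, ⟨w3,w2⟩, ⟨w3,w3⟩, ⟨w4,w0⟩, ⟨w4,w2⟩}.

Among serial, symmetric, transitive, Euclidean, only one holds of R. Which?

Serial: yes — every world has a successor (e.g. w0 R w0).
Symmetric: no — w1 R w0 but not w0 R w1.
Transitive: no — w0 R w4 and w4 R w2, but not w0 R w2.
Euclidean: no — w1 R w0 and w1 R w2, but not w0 R w2.
Only serial holds.

serial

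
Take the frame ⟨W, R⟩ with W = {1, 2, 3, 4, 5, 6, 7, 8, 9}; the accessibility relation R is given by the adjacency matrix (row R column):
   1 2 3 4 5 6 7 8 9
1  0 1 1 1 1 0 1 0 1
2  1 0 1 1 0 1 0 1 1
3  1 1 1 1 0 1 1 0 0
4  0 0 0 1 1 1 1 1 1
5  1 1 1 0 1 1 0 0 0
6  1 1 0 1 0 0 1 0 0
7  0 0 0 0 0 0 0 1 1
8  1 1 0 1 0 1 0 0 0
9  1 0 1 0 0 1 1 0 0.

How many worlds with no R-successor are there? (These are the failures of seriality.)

0

R is serial; there are no such worlds.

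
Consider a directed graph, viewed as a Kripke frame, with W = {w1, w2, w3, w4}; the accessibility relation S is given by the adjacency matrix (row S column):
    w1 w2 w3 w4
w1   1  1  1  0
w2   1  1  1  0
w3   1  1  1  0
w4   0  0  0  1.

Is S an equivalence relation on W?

Reflexive: yes — every world is S-related to itself.
Symmetric: yes — every pair in S has its reverse in S.
Transitive: yes — every two-step S-path is closed by a direct edge.
So S is an equivalence relation.

Yes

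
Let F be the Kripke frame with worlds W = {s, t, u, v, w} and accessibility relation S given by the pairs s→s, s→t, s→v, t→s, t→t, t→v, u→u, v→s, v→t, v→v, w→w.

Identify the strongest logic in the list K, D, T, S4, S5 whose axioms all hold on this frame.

S5

Serial (axiom D): yes — every world has a successor (e.g. s S s).
Reflexive (axiom T): yes — every world is S-related to itself.
Transitive (axiom 4): yes — every two-step S-path is closed by a direct edge.
Euclidean (axiom 5): yes — any two successors of a common world are S-related.
So F validates K, D, T, S4, S5. The strongest is S5.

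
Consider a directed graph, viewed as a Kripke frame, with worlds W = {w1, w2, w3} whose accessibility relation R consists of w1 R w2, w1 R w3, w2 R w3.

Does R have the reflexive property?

Reflexive: no — w1 is not related to itself.

No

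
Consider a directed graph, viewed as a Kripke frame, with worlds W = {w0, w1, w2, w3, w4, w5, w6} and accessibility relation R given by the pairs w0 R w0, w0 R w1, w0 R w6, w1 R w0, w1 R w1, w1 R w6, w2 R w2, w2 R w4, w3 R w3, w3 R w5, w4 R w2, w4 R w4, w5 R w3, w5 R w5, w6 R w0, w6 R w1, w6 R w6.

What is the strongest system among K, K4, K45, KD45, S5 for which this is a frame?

S5

Transitive (axiom 4): yes — every two-step R-path is closed by a direct edge.
Euclidean (axiom 5): yes — any two successors of a common world are R-related.
Serial (axiom D): yes — every world has a successor (e.g. w0 R w0).
Reflexive (axiom T): yes — every world is R-related to itself.
So F validates K, K4, K45, KD45, S5. The strongest is S5.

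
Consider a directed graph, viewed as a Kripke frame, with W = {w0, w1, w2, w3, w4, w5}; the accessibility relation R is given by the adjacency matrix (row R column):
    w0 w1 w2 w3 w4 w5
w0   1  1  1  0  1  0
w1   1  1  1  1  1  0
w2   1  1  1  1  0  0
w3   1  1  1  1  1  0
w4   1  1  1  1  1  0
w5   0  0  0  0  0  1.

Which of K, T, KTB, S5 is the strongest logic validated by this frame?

Reflexive (axiom T): yes — every world is R-related to itself.
Symmetric (axiom B): no — w3 R w0 but not w0 R w3.
Euclidean (axiom 5): no — w0 R w2 and w0 R w4, but not w2 R w4.
So F validates K, T; KTB would additionally require R to be symmetric. The strongest is T.

T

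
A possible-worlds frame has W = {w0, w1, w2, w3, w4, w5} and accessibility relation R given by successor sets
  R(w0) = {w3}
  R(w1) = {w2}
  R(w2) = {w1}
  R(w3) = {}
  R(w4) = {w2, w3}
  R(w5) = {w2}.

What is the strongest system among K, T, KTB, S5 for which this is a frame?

Reflexive (axiom T): no — w0 is not related to itself.
Symmetric (axiom B): no — w0 R w3 but not w3 R w0.
Euclidean (axiom 5): no — w4 R w2 and w4 R w3, but not w2 R w3.
So F validates K; T would additionally require R to be reflexive. The strongest is K.

K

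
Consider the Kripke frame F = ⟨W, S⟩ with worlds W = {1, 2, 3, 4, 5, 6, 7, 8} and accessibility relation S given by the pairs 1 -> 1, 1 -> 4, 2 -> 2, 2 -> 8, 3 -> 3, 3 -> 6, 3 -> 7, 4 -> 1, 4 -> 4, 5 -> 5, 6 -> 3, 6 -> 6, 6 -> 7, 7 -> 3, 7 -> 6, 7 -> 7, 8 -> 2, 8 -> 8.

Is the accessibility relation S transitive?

Transitive: yes — every two-step S-path is closed by a direct edge.

Yes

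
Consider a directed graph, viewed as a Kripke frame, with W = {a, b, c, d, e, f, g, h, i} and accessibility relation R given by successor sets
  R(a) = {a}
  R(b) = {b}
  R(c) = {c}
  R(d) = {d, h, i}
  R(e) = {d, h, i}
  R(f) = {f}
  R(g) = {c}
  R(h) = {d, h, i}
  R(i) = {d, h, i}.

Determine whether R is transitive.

Yes

Transitive: yes — every two-step R-path is closed by a direct edge.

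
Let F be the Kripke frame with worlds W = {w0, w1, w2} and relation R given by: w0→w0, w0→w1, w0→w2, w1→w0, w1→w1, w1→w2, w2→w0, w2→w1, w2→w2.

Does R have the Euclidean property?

Yes

Euclidean: yes — any two successors of a common world are R-related.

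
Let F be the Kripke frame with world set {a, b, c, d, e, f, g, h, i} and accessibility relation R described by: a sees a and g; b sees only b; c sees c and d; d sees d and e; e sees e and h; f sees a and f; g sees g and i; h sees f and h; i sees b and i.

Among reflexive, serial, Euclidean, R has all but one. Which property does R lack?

Euclidean

Reflexive: yes — every world is R-related to itself.
Serial: yes — every world has a successor (e.g. a R a).
Euclidean: no — a R g and a R a, but not g R a.
Only Euclidean fails.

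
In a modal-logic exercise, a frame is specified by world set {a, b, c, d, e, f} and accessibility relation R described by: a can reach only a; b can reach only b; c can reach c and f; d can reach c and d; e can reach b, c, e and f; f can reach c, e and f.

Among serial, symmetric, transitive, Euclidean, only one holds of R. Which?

serial

Serial: yes — every world has a successor (e.g. a R a).
Symmetric: no — d R c but not c R d.
Transitive: no — c R f and f R e, but not c R e.
Euclidean: no — e R b and e R c, but not b R c.
Only serial holds.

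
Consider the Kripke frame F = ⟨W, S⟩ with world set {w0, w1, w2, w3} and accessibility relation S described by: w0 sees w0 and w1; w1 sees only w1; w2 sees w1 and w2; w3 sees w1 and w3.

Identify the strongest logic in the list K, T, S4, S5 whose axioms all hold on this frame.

S4

Reflexive (axiom T): yes — every world is S-related to itself.
Transitive (axiom 4): yes — every two-step S-path is closed by a direct edge.
Euclidean (axiom 5): no — w0 S w1 and w0 S w0, but not w1 S w0.
So F validates K, T, S4; S5 would additionally require S to be Euclidean. The strongest is S4.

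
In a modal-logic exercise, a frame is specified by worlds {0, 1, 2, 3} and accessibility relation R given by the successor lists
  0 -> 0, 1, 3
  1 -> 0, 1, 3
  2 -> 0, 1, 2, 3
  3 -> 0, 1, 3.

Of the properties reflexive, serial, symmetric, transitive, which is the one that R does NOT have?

Reflexive: yes — every world is R-related to itself.
Serial: yes — every world has a successor (e.g. 0 R 0).
Symmetric: no — 2 R 0 but not 0 R 2.
Transitive: yes — every two-step R-path is closed by a direct edge.
Only symmetric fails.

symmetric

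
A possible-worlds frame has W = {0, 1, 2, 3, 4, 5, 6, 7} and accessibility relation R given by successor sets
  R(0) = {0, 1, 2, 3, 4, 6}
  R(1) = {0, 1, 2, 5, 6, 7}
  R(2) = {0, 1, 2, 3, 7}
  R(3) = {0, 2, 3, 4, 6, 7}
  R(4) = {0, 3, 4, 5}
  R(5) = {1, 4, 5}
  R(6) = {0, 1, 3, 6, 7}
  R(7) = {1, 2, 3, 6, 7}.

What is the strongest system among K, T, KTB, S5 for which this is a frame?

KTB

Reflexive (axiom T): yes — every world is R-related to itself.
Symmetric (axiom B): yes — every pair in R has its reverse in R.
Euclidean (axiom 5): no — 0 R 1 and 0 R 3, but not 1 R 3.
So F validates K, T, KTB; S5 would additionally require R to be Euclidean. The strongest is KTB.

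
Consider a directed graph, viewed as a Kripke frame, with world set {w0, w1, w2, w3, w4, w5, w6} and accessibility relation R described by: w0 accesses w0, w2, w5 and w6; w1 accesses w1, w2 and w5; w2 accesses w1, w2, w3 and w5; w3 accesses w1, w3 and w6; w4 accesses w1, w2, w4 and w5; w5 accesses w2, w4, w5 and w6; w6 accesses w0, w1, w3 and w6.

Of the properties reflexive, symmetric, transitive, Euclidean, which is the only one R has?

reflexive

Reflexive: yes — every world is R-related to itself.
Symmetric: no — w0 R w2 but not w2 R w0.
Transitive: no — w0 R w2 and w2 R w1, but not w0 R w1.
Euclidean: no — w0 R w2 and w0 R w6, but not w2 R w6.
Only reflexive holds.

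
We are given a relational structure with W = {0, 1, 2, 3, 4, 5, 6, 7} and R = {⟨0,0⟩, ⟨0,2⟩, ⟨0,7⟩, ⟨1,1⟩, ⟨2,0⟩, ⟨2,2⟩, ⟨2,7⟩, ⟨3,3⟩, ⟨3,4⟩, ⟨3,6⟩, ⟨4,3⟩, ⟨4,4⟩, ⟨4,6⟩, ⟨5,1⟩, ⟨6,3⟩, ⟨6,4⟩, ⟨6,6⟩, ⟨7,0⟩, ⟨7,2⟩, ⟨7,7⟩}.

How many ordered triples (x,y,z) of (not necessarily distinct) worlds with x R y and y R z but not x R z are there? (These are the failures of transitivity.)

R is transitive; there are no such tuples.

0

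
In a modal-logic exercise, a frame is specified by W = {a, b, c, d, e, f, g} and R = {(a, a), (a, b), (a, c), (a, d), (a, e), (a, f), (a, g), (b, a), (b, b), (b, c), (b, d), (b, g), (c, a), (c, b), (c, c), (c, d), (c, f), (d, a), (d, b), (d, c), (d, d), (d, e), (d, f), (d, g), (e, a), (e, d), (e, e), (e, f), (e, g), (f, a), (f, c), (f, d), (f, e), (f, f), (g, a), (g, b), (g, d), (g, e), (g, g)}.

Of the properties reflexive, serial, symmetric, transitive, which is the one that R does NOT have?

Reflexive: yes — every world is R-related to itself.
Serial: yes — every world has a successor (e.g. a R a).
Symmetric: yes — every pair in R has its reverse in R.
Transitive: no — b R a and a R e, but not b R e.
Only transitive fails.

transitive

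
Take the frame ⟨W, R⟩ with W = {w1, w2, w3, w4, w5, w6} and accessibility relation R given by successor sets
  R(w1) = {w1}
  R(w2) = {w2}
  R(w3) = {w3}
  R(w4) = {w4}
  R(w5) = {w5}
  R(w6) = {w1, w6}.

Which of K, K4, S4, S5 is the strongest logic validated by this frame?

Transitive (axiom 4): yes — every two-step R-path is closed by a direct edge.
Reflexive (axiom T): yes — every world is R-related to itself.
Euclidean (axiom 5): no — w6 R w1 and w6 R w6, but not w1 R w6.
So F validates K, K4, S4; S5 would additionally require R to be Euclidean. The strongest is S4.

S4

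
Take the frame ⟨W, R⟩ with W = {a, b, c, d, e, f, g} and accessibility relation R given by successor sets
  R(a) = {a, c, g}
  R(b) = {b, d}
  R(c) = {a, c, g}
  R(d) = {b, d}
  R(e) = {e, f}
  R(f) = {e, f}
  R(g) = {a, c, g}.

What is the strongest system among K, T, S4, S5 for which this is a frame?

S5

Reflexive (axiom T): yes — every world is R-related to itself.
Transitive (axiom 4): yes — every two-step R-path is closed by a direct edge.
Euclidean (axiom 5): yes — any two successors of a common world are R-related.
So F validates K, T, S4, S5. The strongest is S5.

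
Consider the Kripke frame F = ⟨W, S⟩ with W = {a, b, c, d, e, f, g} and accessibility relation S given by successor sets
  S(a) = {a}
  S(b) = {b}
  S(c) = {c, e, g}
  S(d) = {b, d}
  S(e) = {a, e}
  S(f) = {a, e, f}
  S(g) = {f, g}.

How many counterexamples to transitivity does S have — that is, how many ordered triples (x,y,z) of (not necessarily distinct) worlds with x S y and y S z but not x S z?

4

Enumerating: (c,e,a), (c,g,f), (g,f,a), (g,f,e).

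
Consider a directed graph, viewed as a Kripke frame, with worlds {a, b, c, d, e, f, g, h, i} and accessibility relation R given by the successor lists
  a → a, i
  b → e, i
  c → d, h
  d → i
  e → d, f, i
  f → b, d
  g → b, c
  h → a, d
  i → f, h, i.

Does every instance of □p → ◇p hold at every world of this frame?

By correspondence theory, D is valid on a frame iff R is serial.
Serial: yes — every world has a successor (e.g. a R a).

Yes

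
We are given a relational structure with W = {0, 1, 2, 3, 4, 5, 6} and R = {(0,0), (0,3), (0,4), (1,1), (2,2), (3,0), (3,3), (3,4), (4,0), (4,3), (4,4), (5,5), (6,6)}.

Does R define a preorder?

Reflexive: yes — every world is R-related to itself.
Transitive: yes — every two-step R-path is closed by a direct edge.
So R is a preorder.

Yes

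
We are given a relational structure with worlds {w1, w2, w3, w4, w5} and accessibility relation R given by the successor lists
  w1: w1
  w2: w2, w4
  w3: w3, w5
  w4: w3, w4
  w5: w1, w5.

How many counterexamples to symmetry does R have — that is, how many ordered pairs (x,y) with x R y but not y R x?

4

Enumerating: (w2,w4), (w3,w5), (w4,w3), (w5,w1).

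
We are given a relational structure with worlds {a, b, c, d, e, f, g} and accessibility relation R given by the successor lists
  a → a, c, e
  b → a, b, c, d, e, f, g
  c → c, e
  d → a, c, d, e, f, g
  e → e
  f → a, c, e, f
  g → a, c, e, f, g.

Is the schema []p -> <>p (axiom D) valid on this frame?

Yes

The schema D characterises exactly the serial frames.
Serial: yes — every world has a successor (e.g. a R a).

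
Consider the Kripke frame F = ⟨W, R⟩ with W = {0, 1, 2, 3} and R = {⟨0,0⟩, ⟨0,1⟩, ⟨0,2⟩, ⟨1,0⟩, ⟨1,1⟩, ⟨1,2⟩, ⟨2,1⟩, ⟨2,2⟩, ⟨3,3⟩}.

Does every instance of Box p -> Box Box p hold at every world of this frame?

No

Axiom 4 corresponds to the accessibility relation being transitive.
Transitive: no — 2 R 1 and 1 R 0, but not 2 R 0.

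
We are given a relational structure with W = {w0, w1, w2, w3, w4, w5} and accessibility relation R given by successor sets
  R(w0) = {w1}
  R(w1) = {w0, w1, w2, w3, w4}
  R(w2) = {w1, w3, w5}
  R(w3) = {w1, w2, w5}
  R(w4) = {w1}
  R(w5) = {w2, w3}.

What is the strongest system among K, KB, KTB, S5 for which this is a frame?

Symmetric (axiom B): yes — every pair in R has its reverse in R.
Reflexive (axiom T): no — w0 is not related to itself.
Euclidean (axiom 5): no — w1 R w0 and w1 R w2, but not w0 R w2.
So F validates K, KB; KTB would additionally require R to be reflexive. The strongest is KB.

KB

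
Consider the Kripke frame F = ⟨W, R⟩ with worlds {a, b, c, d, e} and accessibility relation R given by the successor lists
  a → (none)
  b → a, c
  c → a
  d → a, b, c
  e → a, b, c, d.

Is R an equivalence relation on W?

No

Reflexive: no — a is not related to itself.
Symmetric: no — b R a but not a R b.
Transitive: yes — every two-step R-path is closed by a direct edge.
So R is not an equivalence relation.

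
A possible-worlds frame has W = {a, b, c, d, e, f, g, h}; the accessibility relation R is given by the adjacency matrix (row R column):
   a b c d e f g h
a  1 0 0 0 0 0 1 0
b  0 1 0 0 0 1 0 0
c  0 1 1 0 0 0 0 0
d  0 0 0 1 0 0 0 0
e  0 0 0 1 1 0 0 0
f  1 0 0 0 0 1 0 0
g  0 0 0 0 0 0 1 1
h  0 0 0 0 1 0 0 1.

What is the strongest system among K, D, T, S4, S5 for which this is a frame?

T

Serial (axiom D): yes — every world has a successor (e.g. a R a).
Reflexive (axiom T): yes — every world is R-related to itself.
Transitive (axiom 4): no — a R g and g R h, but not a R h.
Euclidean (axiom 5): no — a R g and a R a, but not g R a.
So F validates K, D, T; S4 would additionally require R to be transitive. The strongest is T.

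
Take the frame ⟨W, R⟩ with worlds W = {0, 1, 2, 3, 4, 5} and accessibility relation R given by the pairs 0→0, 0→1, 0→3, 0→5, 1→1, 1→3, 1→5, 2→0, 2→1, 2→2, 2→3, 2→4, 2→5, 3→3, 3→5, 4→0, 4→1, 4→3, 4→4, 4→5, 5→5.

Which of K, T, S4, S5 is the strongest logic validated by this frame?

Reflexive (axiom T): yes — every world is R-related to itself.
Transitive (axiom 4): yes — every two-step R-path is closed by a direct edge.
Euclidean (axiom 5): no — 0 R 3 and 0 R 1, but not 3 R 1.
So F validates K, T, S4; S5 would additionally require R to be Euclidean. The strongest is S4.

S4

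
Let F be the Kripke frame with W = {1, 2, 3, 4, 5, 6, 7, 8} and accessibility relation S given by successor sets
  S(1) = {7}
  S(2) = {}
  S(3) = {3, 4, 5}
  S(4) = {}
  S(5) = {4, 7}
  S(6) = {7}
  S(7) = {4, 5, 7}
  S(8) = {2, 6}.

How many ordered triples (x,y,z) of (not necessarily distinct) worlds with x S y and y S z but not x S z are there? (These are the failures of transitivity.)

Enumerating: (1,7,4), (1,7,5), (3,5,7), (5,7,5), (6,7,4), (6,7,5), (8,6,7).

7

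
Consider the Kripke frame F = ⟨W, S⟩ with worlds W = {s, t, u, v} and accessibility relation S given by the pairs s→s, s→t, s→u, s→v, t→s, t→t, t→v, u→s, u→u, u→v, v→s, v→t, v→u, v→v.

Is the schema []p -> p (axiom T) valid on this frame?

Yes

Axiom T corresponds to the accessibility relation being reflexive.
Reflexive: yes — every world is S-related to itself.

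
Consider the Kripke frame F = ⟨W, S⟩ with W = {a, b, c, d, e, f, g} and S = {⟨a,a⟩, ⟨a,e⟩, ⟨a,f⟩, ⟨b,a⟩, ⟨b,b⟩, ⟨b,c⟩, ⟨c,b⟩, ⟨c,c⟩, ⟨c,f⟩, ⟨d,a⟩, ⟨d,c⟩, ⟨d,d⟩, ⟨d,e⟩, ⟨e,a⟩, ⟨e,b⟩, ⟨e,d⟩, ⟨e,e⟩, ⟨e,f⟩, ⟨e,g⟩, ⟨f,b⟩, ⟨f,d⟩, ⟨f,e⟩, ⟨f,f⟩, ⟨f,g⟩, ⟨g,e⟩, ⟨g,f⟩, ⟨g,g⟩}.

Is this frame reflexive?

Reflexive: yes — every world is S-related to itself.

Yes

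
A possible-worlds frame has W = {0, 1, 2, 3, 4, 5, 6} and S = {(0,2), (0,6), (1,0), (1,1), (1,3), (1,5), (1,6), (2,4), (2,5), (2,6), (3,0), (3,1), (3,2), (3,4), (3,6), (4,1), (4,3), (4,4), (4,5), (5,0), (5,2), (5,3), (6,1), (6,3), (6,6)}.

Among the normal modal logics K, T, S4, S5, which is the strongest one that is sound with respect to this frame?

K

Reflexive (axiom T): no — 0 is not related to itself.
Transitive (axiom 4): no — 0 S 2 and 2 S 4, but not 0 S 4.
Euclidean (axiom 5): no — 0 S 6 and 0 S 2, but not 6 S 2.
So F validates K; T would additionally require S to be reflexive. The strongest is K.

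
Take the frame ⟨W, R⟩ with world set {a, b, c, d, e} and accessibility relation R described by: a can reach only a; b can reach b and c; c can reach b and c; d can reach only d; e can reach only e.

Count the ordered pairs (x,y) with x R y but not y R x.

0

R is symmetric; there are no such tuples.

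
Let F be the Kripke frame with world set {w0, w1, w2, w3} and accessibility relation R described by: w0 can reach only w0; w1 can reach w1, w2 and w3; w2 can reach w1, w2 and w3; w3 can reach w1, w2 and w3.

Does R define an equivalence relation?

Yes

Reflexive: yes — every world is R-related to itself.
Symmetric: yes — every pair in R has its reverse in R.
Transitive: yes — every two-step R-path is closed by a direct edge.
So R is an equivalence relation.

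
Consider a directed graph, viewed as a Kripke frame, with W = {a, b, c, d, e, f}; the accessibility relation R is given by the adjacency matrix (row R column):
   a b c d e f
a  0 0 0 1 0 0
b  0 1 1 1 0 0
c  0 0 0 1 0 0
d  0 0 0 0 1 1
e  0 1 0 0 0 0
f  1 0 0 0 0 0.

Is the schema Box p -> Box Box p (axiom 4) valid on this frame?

Axiom 4 corresponds to the accessibility relation being transitive.
Transitive: no — a R d and d R e, but not a R e.

No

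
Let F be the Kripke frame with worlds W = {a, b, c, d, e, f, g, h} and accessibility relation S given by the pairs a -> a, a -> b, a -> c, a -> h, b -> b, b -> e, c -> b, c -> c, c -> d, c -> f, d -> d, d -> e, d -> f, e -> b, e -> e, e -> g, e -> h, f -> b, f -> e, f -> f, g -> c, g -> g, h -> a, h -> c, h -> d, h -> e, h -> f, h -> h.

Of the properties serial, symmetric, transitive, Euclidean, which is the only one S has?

Serial: yes — every world has a successor (e.g. a S a).
Symmetric: no — a S b but not b S a.
Transitive: no — a S b and b S e, but not a S e.
Euclidean: no — a S b and a S c, but not b S c.
Only serial holds.

serial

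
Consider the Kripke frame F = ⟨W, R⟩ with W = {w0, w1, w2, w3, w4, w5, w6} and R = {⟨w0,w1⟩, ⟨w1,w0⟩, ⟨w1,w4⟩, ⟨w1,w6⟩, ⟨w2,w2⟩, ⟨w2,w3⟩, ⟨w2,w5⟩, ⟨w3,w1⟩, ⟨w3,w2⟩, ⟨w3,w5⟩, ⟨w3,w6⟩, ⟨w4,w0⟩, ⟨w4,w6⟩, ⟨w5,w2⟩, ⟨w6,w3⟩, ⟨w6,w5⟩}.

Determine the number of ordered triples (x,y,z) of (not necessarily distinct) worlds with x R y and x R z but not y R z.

29

Enumerating: (w0,w1,w1), (w1,w0,w0), (w1,w0,w4), (w1,w0,w6), (w1,w4,w4), (w1,w6,w0), (w1,w6,w4), (w1,w6,w6), (w2,w3,w3), (w2,w5,w3), (w2,w5,w5), (w3,w1,w1), … and 17 more.
Total: 29.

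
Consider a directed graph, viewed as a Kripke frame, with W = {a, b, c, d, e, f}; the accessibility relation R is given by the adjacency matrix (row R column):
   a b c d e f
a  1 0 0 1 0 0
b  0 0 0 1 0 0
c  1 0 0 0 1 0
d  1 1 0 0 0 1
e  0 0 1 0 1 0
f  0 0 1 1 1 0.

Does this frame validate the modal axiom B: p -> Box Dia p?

No

Axiom B corresponds to the accessibility relation being symmetric.
Symmetric: no — c R a but not a R c.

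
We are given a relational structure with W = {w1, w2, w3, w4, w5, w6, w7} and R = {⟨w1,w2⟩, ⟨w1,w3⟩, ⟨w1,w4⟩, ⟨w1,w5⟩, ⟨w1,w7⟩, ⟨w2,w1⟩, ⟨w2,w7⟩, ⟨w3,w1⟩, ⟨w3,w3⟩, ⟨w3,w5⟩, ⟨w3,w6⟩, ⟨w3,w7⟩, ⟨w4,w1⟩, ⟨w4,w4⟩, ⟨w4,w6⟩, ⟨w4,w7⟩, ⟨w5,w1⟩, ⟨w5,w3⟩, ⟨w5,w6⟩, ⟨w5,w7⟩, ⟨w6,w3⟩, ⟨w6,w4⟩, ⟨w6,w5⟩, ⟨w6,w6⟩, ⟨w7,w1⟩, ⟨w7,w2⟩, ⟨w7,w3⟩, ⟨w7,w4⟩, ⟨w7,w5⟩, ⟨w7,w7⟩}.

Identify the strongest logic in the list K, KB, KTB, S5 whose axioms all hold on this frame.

Symmetric (axiom B): yes — every pair in R has its reverse in R.
Reflexive (axiom T): no — w1 is not related to itself.
Euclidean (axiom 5): no — w1 R w2 and w1 R w3, but not w2 R w3.
So F validates K, KB; KTB would additionally require R to be reflexive. The strongest is KB.

KB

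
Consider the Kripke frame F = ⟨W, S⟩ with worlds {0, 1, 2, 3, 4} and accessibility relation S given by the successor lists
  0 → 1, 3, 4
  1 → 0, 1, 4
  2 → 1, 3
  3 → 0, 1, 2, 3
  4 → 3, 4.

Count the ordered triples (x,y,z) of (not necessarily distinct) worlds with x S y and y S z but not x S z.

14

Enumerating: (0,1,0), (0,3,0), (0,3,2), (1,0,3), (1,4,3), (2,1,0), (2,1,4), (2,3,0), (2,3,2), (3,0,4), (3,1,4), (4,3,0), (4,3,1), (4,3,2).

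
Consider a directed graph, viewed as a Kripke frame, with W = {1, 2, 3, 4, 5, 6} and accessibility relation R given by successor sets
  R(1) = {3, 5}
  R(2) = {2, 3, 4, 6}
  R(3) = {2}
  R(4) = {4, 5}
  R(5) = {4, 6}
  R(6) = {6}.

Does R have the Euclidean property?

Euclidean: no — 1 R 3 and 1 R 5, but not 3 R 5.

No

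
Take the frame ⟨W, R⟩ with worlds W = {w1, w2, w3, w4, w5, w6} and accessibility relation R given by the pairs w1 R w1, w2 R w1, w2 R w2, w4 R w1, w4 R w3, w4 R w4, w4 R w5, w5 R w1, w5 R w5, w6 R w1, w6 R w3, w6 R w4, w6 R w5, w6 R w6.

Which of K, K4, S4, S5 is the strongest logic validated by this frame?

K4

Transitive (axiom 4): yes — every two-step R-path is closed by a direct edge.
Reflexive (axiom T): no — w3 is not related to itself.
Euclidean (axiom 5): no — w4 R w1 and w4 R w3, but not w1 R w3.
So F validates K, K4; S4 would additionally require R to be reflexive. The strongest is K4.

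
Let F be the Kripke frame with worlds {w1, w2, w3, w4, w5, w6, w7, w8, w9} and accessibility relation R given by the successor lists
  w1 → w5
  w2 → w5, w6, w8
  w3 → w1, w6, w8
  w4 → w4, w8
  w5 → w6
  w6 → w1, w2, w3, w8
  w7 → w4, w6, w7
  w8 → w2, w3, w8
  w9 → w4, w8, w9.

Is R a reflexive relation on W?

Reflexive: no — w1 is not related to itself.

No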